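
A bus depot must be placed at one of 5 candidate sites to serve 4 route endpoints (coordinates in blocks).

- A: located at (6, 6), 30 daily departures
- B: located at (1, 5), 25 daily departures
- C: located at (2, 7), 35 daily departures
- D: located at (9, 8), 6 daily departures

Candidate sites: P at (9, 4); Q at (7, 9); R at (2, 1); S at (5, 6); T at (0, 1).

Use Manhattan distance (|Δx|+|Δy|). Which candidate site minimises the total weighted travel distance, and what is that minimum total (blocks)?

Total weighted distance at each candidate:
  P (9, 4): total = 749
  Q (7, 9): total = 633
  R (2, 1): total = 689
  S (5, 6): total = 331
  T (0, 1): total = 831
Minimum is at S with total 331 blocks.

S, total 331 blocks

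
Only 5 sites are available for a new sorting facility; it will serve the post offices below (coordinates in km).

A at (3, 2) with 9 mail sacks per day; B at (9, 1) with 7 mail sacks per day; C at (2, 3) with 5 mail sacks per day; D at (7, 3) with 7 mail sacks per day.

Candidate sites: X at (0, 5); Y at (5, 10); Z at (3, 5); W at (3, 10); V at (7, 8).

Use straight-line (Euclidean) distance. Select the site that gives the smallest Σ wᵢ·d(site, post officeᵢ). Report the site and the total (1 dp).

Total weighted distance at each candidate:
  X (0, 5): total = 172.2
  Y (5, 10): total = 232.2
  Z (3, 5): total = 120.0
  W (3, 10): total = 239.5
  V (7, 8): total = 186.2
Minimum is at Z with total 120.0 km.

Z, total 120.0 km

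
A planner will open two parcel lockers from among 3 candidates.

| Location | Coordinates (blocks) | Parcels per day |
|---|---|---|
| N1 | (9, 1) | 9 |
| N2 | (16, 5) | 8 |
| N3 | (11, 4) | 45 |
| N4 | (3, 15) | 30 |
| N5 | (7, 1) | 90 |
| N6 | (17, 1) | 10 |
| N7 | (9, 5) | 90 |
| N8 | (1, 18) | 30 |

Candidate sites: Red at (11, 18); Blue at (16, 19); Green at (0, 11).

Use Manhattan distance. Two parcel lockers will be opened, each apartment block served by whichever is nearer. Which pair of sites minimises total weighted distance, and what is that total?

Evaluate every pair (each demand assigned to the nearer of the two):
  {Red, Green}: total = 4505
  {Blue, Green}: total = 4613
  {Red, Blue}: total = 4973
Best pair: {Red, Green} with total 4505.

{Red, Green}, total 4505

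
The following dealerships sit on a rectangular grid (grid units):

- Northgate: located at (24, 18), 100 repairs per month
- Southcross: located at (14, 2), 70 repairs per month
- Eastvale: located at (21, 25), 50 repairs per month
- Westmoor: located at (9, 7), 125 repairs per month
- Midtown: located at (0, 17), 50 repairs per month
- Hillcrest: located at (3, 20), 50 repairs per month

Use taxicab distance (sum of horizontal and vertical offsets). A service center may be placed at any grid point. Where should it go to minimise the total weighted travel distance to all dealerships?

Manhattan distance separates: Σwᵢ(|x−xᵢ|+|y−yᵢ|) = Σwᵢ|x−xᵢ| + Σwᵢ|y−yᵢ|, so x and y are optimised independently as 1-D weighted medians.
Total weight W = 445; half = 222.5.
x-coordinate, sorted with cumulative weight:
  x=0 (Midtown, w=50) cum 50
  x=3 (Hillcrest, w=50) cum 100
  x=9 (Westmoor, w=125) cum 225  ← median
  x=14 (Southcross, w=70) cum 295
  x=21 (Eastvale, w=50) cum 345
  x=24 (Northgate, w=100) cum 445
⇒ x* = 9
y-coordinate, sorted with cumulative weight:
  y=2 (Southcross, w=70) cum 70
  y=7 (Westmoor, w=125) cum 195
  y=17 (Midtown, w=50) cum 245  ← median
  y=18 (Northgate, w=100) cum 345
  y=20 (Hillcrest, w=50) cum 395
  y=25 (Eastvale, w=50) cum 445
⇒ y* = 17

(9, 17)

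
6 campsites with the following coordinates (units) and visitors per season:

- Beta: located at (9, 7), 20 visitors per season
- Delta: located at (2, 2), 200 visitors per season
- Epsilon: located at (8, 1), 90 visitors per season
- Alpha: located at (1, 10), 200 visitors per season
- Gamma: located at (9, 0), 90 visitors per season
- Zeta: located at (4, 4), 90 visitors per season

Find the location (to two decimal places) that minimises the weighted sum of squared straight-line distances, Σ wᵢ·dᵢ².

The minimiser of Σwᵢ‖p−pᵢ‖² is the weighted centroid p* = (Σwᵢpᵢ)/(Σwᵢ).
Σwᵢ = 690.
Σwᵢxᵢ = 20·9 + 200·2 + 90·8 + 200·1 + 90·9 + 90·4 = 2670.
Σwᵢyᵢ = 20·7 + 200·2 + 90·1 + 200·10 + 90·0 + 90·4 = 2990.
x* = 2670/690 = 3.87, y* = 2990/690 = 4.33.

(3.87, 4.33)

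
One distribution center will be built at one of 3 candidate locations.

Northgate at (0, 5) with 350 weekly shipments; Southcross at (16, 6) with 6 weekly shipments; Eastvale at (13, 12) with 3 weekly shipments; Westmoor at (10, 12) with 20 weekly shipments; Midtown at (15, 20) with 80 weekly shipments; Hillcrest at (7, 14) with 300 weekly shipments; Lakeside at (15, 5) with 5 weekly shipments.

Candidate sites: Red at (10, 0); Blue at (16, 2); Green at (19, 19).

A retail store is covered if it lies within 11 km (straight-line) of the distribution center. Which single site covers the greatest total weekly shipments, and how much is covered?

Green, covering 83

Coverage radius r = 11 km; a point is covered iff (Δx)²+(Δy)² ≤ 11² = 121.
  Red (10, 0): covers {Southcross, Lakeside} → 11
  Blue (16, 2): covers {Southcross, Eastvale, Lakeside} → 14
  Green (19, 19): covers {Eastvale, Midtown} → 83
Maximum coverage at Green: 83 weekly shipments.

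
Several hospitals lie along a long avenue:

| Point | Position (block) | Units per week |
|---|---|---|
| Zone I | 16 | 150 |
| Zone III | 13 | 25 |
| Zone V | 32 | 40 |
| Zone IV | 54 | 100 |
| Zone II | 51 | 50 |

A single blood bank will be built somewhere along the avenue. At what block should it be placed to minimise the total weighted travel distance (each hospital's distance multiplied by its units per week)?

For a sum of weighted absolute distances on a line, the optimum is the weighted median (not the mean). Total weight W = 365; half-weight = 182.5.
Sort by position and accumulate weight:
  block 13 (Zone III, w=25) → cum 25
  block 16 (Zone I, w=150) → cum 175
  block 32 (Zone V, w=40) → cum 215  ≥ 182.5 → median here
  block 51 (Zone II, w=50) → cum 265
  block 54 (Zone IV, w=100) → cum 365
Optimal location: block 32.

x = 32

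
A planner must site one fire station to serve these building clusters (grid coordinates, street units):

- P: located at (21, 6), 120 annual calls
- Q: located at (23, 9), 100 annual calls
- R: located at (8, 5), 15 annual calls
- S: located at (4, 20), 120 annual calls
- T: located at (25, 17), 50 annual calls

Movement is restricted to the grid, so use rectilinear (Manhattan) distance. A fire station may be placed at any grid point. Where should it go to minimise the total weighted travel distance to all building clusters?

Manhattan distance separates: Σwᵢ(|x−xᵢ|+|y−yᵢ|) = Σwᵢ|x−xᵢ| + Σwᵢ|y−yᵢ|, so x and y are optimised independently as 1-D weighted medians.
Total weight W = 405; half = 202.5.
x-coordinate, sorted with cumulative weight:
  x=4 (S, w=120) cum 120
  x=8 (R, w=15) cum 135
  x=21 (P, w=120) cum 255  ← median
  x=23 (Q, w=100) cum 355
  x=25 (T, w=50) cum 405
⇒ x* = 21
y-coordinate, sorted with cumulative weight:
  y=5 (R, w=15) cum 15
  y=6 (P, w=120) cum 135
  y=9 (Q, w=100) cum 235  ← median
  y=17 (T, w=50) cum 285
  y=20 (S, w=120) cum 405
⇒ y* = 9

(21, 9)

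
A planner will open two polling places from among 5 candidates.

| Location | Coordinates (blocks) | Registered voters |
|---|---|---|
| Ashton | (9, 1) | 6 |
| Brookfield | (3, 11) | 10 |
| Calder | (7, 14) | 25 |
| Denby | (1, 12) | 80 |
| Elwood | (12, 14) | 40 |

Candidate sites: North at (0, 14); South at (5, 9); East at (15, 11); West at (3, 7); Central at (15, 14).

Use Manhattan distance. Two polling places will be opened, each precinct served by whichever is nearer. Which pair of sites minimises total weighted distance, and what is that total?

Evaluate every pair (each demand assigned to the nearer of the two):
  {North, Central}: total = 709
  {North, East}: total = 811
  {South, Central}: total = 967
  {West, Central}: total = 992
  {North, South}: total = 1007
  {North, West}: total = 1007
  {South, East}: total = 1087
  {East, West}: total = 1187
  {South, West}: total = 1327
  {East, Central}: total = 1736
Best pair: {North, Central} with total 709.

{North, Central}, total 709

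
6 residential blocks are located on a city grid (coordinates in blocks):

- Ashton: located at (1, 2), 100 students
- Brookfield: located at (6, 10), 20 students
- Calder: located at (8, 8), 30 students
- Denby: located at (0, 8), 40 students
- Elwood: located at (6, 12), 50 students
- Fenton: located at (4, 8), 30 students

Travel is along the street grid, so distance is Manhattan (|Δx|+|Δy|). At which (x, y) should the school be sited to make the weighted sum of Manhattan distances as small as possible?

(1, 8)

Manhattan distance separates: Σwᵢ(|x−xᵢ|+|y−yᵢ|) = Σwᵢ|x−xᵢ| + Σwᵢ|y−yᵢ|, so x and y are optimised independently as 1-D weighted medians.
Total weight W = 270; half = 135.
x-coordinate, sorted with cumulative weight:
  x=0 (Denby, w=40) cum 40
  x=1 (Ashton, w=100) cum 140  ← median
  x=4 (Fenton, w=30) cum 170
  x=6 (Brookfield, w=20) cum 190
  x=6 (Elwood, w=50) cum 240
  x=8 (Calder, w=30) cum 270
⇒ x* = 1
y-coordinate, sorted with cumulative weight:
  y=2 (Ashton, w=100) cum 100
  y=8 (Calder, w=30) cum 130
  y=8 (Denby, w=40) cum 170  ← median
  y=8 (Fenton, w=30) cum 200
  y=10 (Brookfield, w=20) cum 220
  y=12 (Elwood, w=50) cum 270
⇒ y* = 8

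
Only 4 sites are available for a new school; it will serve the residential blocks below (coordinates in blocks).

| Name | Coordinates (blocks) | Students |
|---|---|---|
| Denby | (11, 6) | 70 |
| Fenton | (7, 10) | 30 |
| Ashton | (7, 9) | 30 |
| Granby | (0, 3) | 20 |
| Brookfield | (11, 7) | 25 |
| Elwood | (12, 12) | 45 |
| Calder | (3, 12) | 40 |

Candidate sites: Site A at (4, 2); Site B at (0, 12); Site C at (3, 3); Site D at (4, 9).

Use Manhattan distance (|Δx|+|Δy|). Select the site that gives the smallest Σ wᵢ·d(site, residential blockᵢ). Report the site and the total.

Site D, total 1990 blocks

Total weighted distance at each candidate:
  Site A (4, 2): total = 3050
  Site B (0, 12): total = 3000
  Site C (3, 3): total = 2930
  Site D (4, 9): total = 1990
Minimum is at Site D with total 1990 blocks.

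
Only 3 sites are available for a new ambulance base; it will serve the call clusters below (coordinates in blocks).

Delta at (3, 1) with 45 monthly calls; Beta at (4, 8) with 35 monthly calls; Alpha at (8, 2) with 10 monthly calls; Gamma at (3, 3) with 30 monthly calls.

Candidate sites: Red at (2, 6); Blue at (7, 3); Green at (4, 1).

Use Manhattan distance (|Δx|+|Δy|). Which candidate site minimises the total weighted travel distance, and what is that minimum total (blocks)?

Green, total 430 blocks

Total weighted distance at each candidate:
  Red (2, 6): total = 630
  Blue (7, 3): total = 690
  Green (4, 1): total = 430
Minimum is at Green with total 430 blocks.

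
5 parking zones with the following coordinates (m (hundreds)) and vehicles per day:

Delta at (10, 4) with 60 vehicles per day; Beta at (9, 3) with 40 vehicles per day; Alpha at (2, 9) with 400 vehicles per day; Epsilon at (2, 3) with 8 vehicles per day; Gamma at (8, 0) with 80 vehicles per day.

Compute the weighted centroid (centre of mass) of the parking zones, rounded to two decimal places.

(4.11, 6.78)

The minimiser of Σwᵢ‖p−pᵢ‖² is the weighted centroid p* = (Σwᵢpᵢ)/(Σwᵢ).
Σwᵢ = 588.
Σwᵢxᵢ = 60·10 + 40·9 + 400·2 + 8·2 + 80·8 = 2416.
Σwᵢyᵢ = 60·4 + 40·3 + 400·9 + 8·3 + 80·0 = 3984.
x* = 2416/588 = 4.11, y* = 3984/588 = 6.78.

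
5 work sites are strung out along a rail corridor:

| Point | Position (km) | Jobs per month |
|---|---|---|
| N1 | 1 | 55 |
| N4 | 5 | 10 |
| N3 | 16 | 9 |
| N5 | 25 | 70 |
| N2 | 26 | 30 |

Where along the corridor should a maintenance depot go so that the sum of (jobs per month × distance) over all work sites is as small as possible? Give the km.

x = 25

For a sum of weighted absolute distances on a line, the optimum is the weighted median (not the mean). Total weight W = 174; half-weight = 87.
Sort by position and accumulate weight:
  km 1 (N1, w=55) → cum 55
  km 5 (N4, w=10) → cum 65
  km 16 (N3, w=9) → cum 74
  km 25 (N5, w=70) → cum 144  ≥ 87 → median here
  km 26 (N2, w=30) → cum 174
Optimal location: km 25.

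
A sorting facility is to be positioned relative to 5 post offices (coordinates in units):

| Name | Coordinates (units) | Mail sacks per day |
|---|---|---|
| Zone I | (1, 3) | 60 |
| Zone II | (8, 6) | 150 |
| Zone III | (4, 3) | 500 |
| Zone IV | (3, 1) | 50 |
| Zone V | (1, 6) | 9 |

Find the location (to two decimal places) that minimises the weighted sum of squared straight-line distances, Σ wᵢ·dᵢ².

The minimiser of Σwᵢ‖p−pᵢ‖² is the weighted centroid p* = (Σwᵢpᵢ)/(Σwᵢ).
Σwᵢ = 769.
Σwᵢxᵢ = 60·1 + 150·8 + 500·4 + 50·3 + 9·1 = 3419.
Σwᵢyᵢ = 60·3 + 150·6 + 500·3 + 50·1 + 9·6 = 2684.
x* = 3419/769 = 4.45, y* = 2684/769 = 3.49.

(4.45, 3.49)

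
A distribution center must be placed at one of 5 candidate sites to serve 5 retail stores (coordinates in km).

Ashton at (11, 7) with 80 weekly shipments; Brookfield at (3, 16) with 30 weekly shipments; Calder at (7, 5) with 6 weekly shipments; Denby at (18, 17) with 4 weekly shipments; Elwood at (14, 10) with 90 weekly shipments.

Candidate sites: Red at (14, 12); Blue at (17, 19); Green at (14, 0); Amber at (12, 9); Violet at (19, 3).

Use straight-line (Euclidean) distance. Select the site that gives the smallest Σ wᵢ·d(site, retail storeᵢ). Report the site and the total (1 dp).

Amber, total 800.6 km

Total weighted distance at each candidate:
  Red (14, 12): total = 1082.6
  Blue (17, 19): total = 2468.8
  Green (14, 0): total = 2213.2
  Amber (12, 9): total = 800.6
  Violet (19, 3): total = 2237.4
Minimum is at Amber with total 800.6 km.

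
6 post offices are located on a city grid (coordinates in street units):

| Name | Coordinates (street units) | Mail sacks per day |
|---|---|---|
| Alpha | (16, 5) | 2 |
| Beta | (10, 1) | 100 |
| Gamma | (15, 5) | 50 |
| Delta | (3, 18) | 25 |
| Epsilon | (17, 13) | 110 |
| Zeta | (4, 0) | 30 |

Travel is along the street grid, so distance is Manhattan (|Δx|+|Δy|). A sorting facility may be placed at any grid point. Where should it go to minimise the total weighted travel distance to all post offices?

(15, 5)

Manhattan distance separates: Σwᵢ(|x−xᵢ|+|y−yᵢ|) = Σwᵢ|x−xᵢ| + Σwᵢ|y−yᵢ|, so x and y are optimised independently as 1-D weighted medians.
Total weight W = 317; half = 158.5.
x-coordinate, sorted with cumulative weight:
  x=3 (Delta, w=25) cum 25
  x=4 (Zeta, w=30) cum 55
  x=10 (Beta, w=100) cum 155
  x=15 (Gamma, w=50) cum 205  ← median
  x=16 (Alpha, w=2) cum 207
  x=17 (Epsilon, w=110) cum 317
⇒ x* = 15
y-coordinate, sorted with cumulative weight:
  y=0 (Zeta, w=30) cum 30
  y=1 (Beta, w=100) cum 130
  y=5 (Alpha, w=2) cum 132
  y=5 (Gamma, w=50) cum 182  ← median
  y=13 (Epsilon, w=110) cum 292
  y=18 (Delta, w=25) cum 317
⇒ y* = 5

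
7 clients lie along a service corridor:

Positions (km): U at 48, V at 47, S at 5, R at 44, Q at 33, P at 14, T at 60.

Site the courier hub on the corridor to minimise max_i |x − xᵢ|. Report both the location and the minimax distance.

The 1-center on a line is the midpoint of the two extreme points: leftmost at 5, rightmost at 60.
Optimal location = (5 + 60)/2 = 32.5; maximum distance = (60 − 5)/2 = 27.5.

location 32.5, max distance 27.5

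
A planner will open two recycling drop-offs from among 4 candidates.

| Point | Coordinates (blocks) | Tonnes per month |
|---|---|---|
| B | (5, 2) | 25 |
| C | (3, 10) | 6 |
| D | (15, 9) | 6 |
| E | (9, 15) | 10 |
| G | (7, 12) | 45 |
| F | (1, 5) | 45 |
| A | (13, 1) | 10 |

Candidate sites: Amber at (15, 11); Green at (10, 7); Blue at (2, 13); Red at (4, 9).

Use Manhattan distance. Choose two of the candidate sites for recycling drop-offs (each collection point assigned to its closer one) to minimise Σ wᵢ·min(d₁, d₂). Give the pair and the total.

Evaluate every pair (each demand assigned to the nearer of the two):
  {Green, Red}: total = 1019
  {Amber, Red}: total = 1029
  {Blue, Red}: total = 1123
  {Green, Blue}: total = 1171
  {Amber, Blue}: total = 1271
  {Amber, Green}: total = 1357
Best pair: {Green, Red} with total 1019.

{Green, Red}, total 1019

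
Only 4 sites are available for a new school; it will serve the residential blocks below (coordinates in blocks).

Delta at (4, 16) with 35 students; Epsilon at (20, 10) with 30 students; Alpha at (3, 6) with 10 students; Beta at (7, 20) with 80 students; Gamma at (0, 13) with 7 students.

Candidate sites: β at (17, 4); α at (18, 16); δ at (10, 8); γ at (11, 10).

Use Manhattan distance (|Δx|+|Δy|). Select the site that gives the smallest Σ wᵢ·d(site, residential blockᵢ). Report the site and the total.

Total weighted distance at each candidate:
  β (17, 4): total = 3567
  α (18, 16): total = 2327
  δ (10, 8): total = 2245
  γ (11, 10): total = 2063
Minimum is at γ with total 2063 blocks.

γ, total 2063 blocks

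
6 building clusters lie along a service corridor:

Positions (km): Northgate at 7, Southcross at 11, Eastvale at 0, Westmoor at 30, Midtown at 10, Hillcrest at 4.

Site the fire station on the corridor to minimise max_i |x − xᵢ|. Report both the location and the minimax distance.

location 15, max distance 15

The 1-center on a line is the midpoint of the two extreme points: leftmost at 0, rightmost at 30.
Optimal location = (0 + 30)/2 = 15; maximum distance = (30 − 0)/2 = 15.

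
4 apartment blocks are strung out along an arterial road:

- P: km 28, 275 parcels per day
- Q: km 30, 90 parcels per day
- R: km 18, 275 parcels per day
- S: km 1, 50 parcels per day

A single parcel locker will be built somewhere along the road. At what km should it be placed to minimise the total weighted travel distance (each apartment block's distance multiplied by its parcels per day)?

For a sum of weighted absolute distances on a line, the optimum is the weighted median (not the mean). Total weight W = 690; half-weight = 345.
Sort by position and accumulate weight:
  km 1 (S, w=50) → cum 50
  km 18 (R, w=275) → cum 325
  km 28 (P, w=275) → cum 600  ≥ 345 → median here
  km 30 (Q, w=90) → cum 690
Optimal location: km 28.

x = 28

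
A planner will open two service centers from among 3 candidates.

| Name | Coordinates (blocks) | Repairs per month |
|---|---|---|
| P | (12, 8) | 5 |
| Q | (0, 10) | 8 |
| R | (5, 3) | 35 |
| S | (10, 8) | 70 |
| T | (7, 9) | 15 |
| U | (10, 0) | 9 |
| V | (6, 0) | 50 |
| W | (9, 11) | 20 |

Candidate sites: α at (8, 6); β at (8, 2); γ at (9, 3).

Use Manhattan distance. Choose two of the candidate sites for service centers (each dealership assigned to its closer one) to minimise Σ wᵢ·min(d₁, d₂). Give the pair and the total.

Evaluate every pair (each demand assigned to the nearer of the two):
  {α, β}: total = 962
  {α, γ}: total = 1062
  {β, γ}: total = 1244
Best pair: {α, β} with total 962.

{α, β}, total 962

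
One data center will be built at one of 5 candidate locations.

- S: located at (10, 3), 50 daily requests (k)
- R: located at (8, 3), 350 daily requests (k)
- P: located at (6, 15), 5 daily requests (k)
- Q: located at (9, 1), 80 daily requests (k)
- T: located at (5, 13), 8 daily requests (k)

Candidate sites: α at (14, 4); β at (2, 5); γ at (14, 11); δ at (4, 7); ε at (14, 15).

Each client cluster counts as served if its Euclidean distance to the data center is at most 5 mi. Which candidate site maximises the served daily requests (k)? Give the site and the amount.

α, covering 50

Coverage radius r = 5 mi; a point is covered iff (Δx)²+(Δy)² ≤ 5² = 25.
  α (14, 4): covers {S} → 50
  β (2, 5): covers {none} → 0
  γ (14, 11): covers {none} → 0
  δ (4, 7): covers {none} → 0
  ε (14, 15): covers {none} → 0
Maximum coverage at α: 50 daily requests (k).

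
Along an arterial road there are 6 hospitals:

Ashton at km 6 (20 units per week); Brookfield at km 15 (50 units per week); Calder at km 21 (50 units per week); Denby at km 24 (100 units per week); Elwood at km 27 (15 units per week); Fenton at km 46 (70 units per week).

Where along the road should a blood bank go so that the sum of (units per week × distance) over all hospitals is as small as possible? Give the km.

For a sum of weighted absolute distances on a line, the optimum is the weighted median (not the mean). Total weight W = 305; half-weight = 152.5.
Sort by position and accumulate weight:
  km 6 (Ashton, w=20) → cum 20
  km 15 (Brookfield, w=50) → cum 70
  km 21 (Calder, w=50) → cum 120
  km 24 (Denby, w=100) → cum 220  ≥ 152.5 → median here
  km 27 (Elwood, w=15) → cum 235
  km 46 (Fenton, w=70) → cum 305
Optimal location: km 24.

x = 24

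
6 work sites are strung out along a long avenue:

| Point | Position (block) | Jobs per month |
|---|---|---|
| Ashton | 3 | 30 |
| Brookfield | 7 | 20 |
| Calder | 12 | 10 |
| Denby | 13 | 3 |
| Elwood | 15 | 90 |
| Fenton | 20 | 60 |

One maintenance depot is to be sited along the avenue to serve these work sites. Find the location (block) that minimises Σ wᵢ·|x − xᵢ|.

x = 15

For a sum of weighted absolute distances on a line, the optimum is the weighted median (not the mean). Total weight W = 213; half-weight = 106.5.
Sort by position and accumulate weight:
  block 3 (Ashton, w=30) → cum 30
  block 7 (Brookfield, w=20) → cum 50
  block 12 (Calder, w=10) → cum 60
  block 13 (Denby, w=3) → cum 63
  block 15 (Elwood, w=90) → cum 153  ≥ 106.5 → median here
  block 20 (Fenton, w=60) → cum 213
Optimal location: block 15.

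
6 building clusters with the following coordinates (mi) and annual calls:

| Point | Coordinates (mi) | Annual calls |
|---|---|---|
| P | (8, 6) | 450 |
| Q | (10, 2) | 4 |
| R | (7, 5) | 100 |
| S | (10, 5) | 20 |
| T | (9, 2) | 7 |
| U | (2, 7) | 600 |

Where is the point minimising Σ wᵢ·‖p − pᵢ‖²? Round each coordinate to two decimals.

The minimiser of Σwᵢ‖p−pᵢ‖² is the weighted centroid p* = (Σwᵢpᵢ)/(Σwᵢ).
Σwᵢ = 1181.
Σwᵢxᵢ = 450·8 + 4·10 + 100·7 + 20·10 + 7·9 + 600·2 = 5803.
Σwᵢyᵢ = 450·6 + 4·2 + 100·5 + 20·5 + 7·2 + 600·7 = 7522.
x* = 5803/1181 = 4.91, y* = 7522/1181 = 6.37.

(4.91, 6.37)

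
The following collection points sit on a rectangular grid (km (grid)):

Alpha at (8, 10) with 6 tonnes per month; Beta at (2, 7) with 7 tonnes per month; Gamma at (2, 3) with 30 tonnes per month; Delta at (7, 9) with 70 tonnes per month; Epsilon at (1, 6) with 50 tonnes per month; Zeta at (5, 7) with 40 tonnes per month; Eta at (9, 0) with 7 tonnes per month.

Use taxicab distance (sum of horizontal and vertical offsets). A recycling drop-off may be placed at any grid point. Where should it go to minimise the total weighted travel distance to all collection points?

Manhattan distance separates: Σwᵢ(|x−xᵢ|+|y−yᵢ|) = Σwᵢ|x−xᵢ| + Σwᵢ|y−yᵢ|, so x and y are optimised independently as 1-D weighted medians.
Total weight W = 210; half = 105.
x-coordinate, sorted with cumulative weight:
  x=1 (Epsilon, w=50) cum 50
  x=2 (Beta, w=7) cum 57
  x=2 (Gamma, w=30) cum 87
  x=5 (Zeta, w=40) cum 127  ← median
  x=7 (Delta, w=70) cum 197
  x=8 (Alpha, w=6) cum 203
  x=9 (Eta, w=7) cum 210
⇒ x* = 5
y-coordinate, sorted with cumulative weight:
  y=0 (Eta, w=7) cum 7
  y=3 (Gamma, w=30) cum 37
  y=6 (Epsilon, w=50) cum 87
  y=7 (Beta, w=7) cum 94
  y=7 (Zeta, w=40) cum 134  ← median
  y=9 (Delta, w=70) cum 204
  y=10 (Alpha, w=6) cum 210
⇒ y* = 7

(5, 7)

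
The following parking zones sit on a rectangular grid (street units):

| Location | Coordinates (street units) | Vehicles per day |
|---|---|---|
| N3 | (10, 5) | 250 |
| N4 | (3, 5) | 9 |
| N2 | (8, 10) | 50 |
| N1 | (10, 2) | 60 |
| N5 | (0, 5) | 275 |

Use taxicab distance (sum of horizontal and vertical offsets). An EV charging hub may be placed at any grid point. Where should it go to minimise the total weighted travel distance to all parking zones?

(8, 5)

Manhattan distance separates: Σwᵢ(|x−xᵢ|+|y−yᵢ|) = Σwᵢ|x−xᵢ| + Σwᵢ|y−yᵢ|, so x and y are optimised independently as 1-D weighted medians.
Total weight W = 644; half = 322.
x-coordinate, sorted with cumulative weight:
  x=0 (N5, w=275) cum 275
  x=3 (N4, w=9) cum 284
  x=8 (N2, w=50) cum 334  ← median
  x=10 (N3, w=250) cum 584
  x=10 (N1, w=60) cum 644
⇒ x* = 8
y-coordinate, sorted with cumulative weight:
  y=2 (N1, w=60) cum 60
  y=5 (N3, w=250) cum 310
  y=5 (N4, w=9) cum 319
  y=5 (N5, w=275) cum 594  ← median
  y=10 (N2, w=50) cum 644
⇒ y* = 5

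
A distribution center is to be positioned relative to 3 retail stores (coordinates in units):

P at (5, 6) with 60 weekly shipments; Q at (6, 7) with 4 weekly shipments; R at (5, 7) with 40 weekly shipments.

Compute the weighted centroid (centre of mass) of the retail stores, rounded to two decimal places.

(5.04, 6.42)

The minimiser of Σwᵢ‖p−pᵢ‖² is the weighted centroid p* = (Σwᵢpᵢ)/(Σwᵢ).
Σwᵢ = 104.
Σwᵢxᵢ = 60·5 + 4·6 + 40·5 = 524.
Σwᵢyᵢ = 60·6 + 4·7 + 40·7 = 668.
x* = 524/104 = 5.04, y* = 668/104 = 6.42.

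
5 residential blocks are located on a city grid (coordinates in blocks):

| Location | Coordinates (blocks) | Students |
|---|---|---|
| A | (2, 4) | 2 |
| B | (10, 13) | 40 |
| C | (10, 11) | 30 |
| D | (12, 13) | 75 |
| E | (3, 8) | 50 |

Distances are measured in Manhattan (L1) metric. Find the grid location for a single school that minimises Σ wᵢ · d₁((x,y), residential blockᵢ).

Manhattan distance separates: Σwᵢ(|x−xᵢ|+|y−yᵢ|) = Σwᵢ|x−xᵢ| + Σwᵢ|y−yᵢ|, so x and y are optimised independently as 1-D weighted medians.
Total weight W = 197; half = 98.5.
x-coordinate, sorted with cumulative weight:
  x=2 (A, w=2) cum 2
  x=3 (E, w=50) cum 52
  x=10 (B, w=40) cum 92
  x=10 (C, w=30) cum 122  ← median
  x=12 (D, w=75) cum 197
⇒ x* = 10
y-coordinate, sorted with cumulative weight:
  y=4 (A, w=2) cum 2
  y=8 (E, w=50) cum 52
  y=11 (C, w=30) cum 82
  y=13 (B, w=40) cum 122  ← median
  y=13 (D, w=75) cum 197
⇒ y* = 13

(10, 13)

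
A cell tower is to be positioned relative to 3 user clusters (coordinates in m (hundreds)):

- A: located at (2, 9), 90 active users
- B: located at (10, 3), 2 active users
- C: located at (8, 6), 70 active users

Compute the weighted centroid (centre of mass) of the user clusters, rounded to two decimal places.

The minimiser of Σwᵢ‖p−pᵢ‖² is the weighted centroid p* = (Σwᵢpᵢ)/(Σwᵢ).
Σwᵢ = 162.
Σwᵢxᵢ = 90·2 + 2·10 + 70·8 = 760.
Σwᵢyᵢ = 90·9 + 2·3 + 70·6 = 1236.
x* = 760/162 = 4.69, y* = 1236/162 = 7.63.

(4.69, 7.63)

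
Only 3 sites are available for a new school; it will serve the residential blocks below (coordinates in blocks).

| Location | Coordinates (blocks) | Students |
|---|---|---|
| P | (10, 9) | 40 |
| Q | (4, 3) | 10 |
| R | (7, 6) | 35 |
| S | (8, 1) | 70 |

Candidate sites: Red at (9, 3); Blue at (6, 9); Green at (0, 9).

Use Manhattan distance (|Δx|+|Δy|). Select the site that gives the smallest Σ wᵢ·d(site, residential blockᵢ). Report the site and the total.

Red, total 715 blocks

Total weighted distance at each candidate:
  Red (9, 3): total = 715
  Blue (6, 9): total = 1080
  Green (0, 9): total = 1970
Minimum is at Red with total 715 blocks.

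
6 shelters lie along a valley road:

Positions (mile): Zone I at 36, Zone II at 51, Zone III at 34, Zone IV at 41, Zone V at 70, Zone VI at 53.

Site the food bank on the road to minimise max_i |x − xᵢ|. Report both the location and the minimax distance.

The 1-center on a line is the midpoint of the two extreme points: leftmost at 34, rightmost at 70.
Optimal location = (34 + 70)/2 = 52; maximum distance = (70 − 34)/2 = 18.

location 52, max distance 18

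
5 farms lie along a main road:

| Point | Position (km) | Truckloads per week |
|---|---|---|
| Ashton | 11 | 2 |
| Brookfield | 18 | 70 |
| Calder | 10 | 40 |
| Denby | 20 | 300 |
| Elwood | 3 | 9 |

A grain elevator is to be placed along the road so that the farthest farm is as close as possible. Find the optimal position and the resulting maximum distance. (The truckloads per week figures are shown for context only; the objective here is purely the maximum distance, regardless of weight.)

The 1-center on a line is the midpoint of the two extreme points: leftmost at 3, rightmost at 20.
Optimal location = (3 + 20)/2 = 11.5; maximum distance = (20 − 3)/2 = 8.5.

location 11.5, max distance 8.5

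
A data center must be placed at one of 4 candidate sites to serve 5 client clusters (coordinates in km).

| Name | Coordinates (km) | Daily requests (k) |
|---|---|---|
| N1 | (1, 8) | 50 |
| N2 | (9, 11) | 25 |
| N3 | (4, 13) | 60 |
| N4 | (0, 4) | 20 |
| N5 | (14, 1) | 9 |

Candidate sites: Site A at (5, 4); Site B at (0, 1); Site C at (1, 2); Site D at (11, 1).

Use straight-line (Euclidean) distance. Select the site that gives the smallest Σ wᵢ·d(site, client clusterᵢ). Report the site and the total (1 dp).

Site A, total 1213.1 km

Total weighted distance at each candidate:
  Site A (5, 4): total = 1213.1
  Site B (0, 1): total = 1634.8
  Site C (1, 2): total = 1447.2
  Site D (11, 1): total = 1953.9
Minimum is at Site A with total 1213.1 km.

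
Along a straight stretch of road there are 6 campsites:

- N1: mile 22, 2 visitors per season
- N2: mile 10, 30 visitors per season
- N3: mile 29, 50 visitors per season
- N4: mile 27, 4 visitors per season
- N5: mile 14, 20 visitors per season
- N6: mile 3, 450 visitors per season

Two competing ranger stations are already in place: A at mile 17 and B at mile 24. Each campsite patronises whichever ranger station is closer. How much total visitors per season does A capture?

500

The indifferent point is the midpoint (17+24)/2 = 20.5; campsites left of it (closer to A at 17) go to A, those right go to B.
  N6 at 3 (w=450) → A
  N2 at 10 (w=30) → A
  N5 at 14 (w=20) → A
  N1 at 22 (w=2) → B
  N4 at 27 (w=4) → B
  N3 at 29 (w=50) → B
A captures 500; B captures 56.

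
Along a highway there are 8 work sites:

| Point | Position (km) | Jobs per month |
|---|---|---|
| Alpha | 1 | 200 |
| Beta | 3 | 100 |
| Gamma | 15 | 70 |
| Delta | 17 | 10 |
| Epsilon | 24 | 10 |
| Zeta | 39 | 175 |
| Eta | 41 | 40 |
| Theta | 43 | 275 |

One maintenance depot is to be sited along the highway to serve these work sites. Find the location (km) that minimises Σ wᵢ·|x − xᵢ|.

x = 39

For a sum of weighted absolute distances on a line, the optimum is the weighted median (not the mean). Total weight W = 880; half-weight = 440.
Sort by position and accumulate weight:
  km 1 (Alpha, w=200) → cum 200
  km 3 (Beta, w=100) → cum 300
  km 15 (Gamma, w=70) → cum 370
  km 17 (Delta, w=10) → cum 380
  km 24 (Epsilon, w=10) → cum 390
  km 39 (Zeta, w=175) → cum 565  ≥ 440 → median here
  km 41 (Eta, w=40) → cum 605
  km 43 (Theta, w=275) → cum 880
Optimal location: km 39.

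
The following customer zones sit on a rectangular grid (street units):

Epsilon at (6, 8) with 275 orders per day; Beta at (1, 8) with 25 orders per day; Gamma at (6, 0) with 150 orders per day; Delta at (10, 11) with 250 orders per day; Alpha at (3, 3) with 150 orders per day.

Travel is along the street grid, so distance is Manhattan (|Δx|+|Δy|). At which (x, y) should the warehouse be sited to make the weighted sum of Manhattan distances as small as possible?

Manhattan distance separates: Σwᵢ(|x−xᵢ|+|y−yᵢ|) = Σwᵢ|x−xᵢ| + Σwᵢ|y−yᵢ|, so x and y are optimised independently as 1-D weighted medians.
Total weight W = 850; half = 425.
x-coordinate, sorted with cumulative weight:
  x=1 (Beta, w=25) cum 25
  x=3 (Alpha, w=150) cum 175
  x=6 (Epsilon, w=275) cum 450  ← median
  x=6 (Gamma, w=150) cum 600
  x=10 (Delta, w=250) cum 850
⇒ x* = 6
y-coordinate, sorted with cumulative weight:
  y=0 (Gamma, w=150) cum 150
  y=3 (Alpha, w=150) cum 300
  y=8 (Epsilon, w=275) cum 575  ← median
  y=8 (Beta, w=25) cum 600
  y=11 (Delta, w=250) cum 850
⇒ y* = 8

(6, 8)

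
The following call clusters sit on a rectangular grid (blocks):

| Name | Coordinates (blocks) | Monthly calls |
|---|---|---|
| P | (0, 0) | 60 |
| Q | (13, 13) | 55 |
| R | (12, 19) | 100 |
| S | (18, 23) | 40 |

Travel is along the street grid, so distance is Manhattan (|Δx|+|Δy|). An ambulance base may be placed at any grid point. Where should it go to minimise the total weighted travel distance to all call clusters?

(12, 19)

Manhattan distance separates: Σwᵢ(|x−xᵢ|+|y−yᵢ|) = Σwᵢ|x−xᵢ| + Σwᵢ|y−yᵢ|, so x and y are optimised independently as 1-D weighted medians.
Total weight W = 255; half = 127.5.
x-coordinate, sorted with cumulative weight:
  x=0 (P, w=60) cum 60
  x=12 (R, w=100) cum 160  ← median
  x=13 (Q, w=55) cum 215
  x=18 (S, w=40) cum 255
⇒ x* = 12
y-coordinate, sorted with cumulative weight:
  y=0 (P, w=60) cum 60
  y=13 (Q, w=55) cum 115
  y=19 (R, w=100) cum 215  ← median
  y=23 (S, w=40) cum 255
⇒ y* = 19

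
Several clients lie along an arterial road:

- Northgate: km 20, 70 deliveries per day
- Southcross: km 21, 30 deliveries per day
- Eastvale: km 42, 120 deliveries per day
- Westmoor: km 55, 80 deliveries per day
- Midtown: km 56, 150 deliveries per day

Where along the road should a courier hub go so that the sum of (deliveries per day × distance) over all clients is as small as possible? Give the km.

For a sum of weighted absolute distances on a line, the optimum is the weighted median (not the mean). Total weight W = 450; half-weight = 225.
Sort by position and accumulate weight:
  km 20 (Northgate, w=70) → cum 70
  km 21 (Southcross, w=30) → cum 100
  km 42 (Eastvale, w=120) → cum 220
  km 55 (Westmoor, w=80) → cum 300  ≥ 225 → median here
  km 56 (Midtown, w=150) → cum 450
Optimal location: km 55.

x = 55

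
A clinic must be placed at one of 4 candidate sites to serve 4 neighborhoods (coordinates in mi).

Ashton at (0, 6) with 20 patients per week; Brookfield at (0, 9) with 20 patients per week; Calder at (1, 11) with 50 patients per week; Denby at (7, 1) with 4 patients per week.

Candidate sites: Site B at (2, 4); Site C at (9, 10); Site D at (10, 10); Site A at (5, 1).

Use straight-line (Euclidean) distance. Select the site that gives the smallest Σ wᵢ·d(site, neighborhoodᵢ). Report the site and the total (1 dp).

Total weighted distance at each candidate:
  Site B (2, 4): total = 541.1
  Site C (9, 10): total = 818.1
  Site D (10, 10): total = 907.1
  Site A (5, 1): total = 876.6
Minimum is at Site B with total 541.1 mi.

Site B, total 541.1 mi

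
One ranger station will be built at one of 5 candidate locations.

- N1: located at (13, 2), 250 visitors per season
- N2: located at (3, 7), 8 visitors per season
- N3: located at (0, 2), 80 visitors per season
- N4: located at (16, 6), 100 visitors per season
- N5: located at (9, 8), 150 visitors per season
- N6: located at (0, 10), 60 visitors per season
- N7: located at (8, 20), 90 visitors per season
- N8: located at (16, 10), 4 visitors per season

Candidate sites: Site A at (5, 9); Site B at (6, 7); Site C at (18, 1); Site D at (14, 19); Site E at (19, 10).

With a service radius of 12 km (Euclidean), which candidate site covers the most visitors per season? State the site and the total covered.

Coverage radius r = 12 km; a point is covered iff (Δx)²+(Δy)² ≤ 12² = 144.
  Site A (5, 9): covers {N1, N2, N3, N4, N5, N6, N7, N8} → 742
  Site B (6, 7): covers {N1, N2, N3, N4, N5, N6, N8} → 652
  Site C (18, 1): covers {N1, N4, N5, N8} → 504
  Site D (14, 19): covers {N7, N8} → 94
  Site E (19, 10): covers {N1, N4, N5, N8} → 504
Maximum coverage at Site A: 742 visitors per season.

Site A, covering 742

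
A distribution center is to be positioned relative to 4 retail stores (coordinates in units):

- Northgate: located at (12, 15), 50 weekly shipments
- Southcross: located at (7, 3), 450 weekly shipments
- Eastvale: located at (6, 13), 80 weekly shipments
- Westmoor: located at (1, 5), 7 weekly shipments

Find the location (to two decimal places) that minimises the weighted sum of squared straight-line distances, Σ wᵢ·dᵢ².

The minimiser of Σwᵢ‖p−pᵢ‖² is the weighted centroid p* = (Σwᵢpᵢ)/(Σwᵢ).
Σwᵢ = 587.
Σwᵢxᵢ = 50·12 + 450·7 + 80·6 + 7·1 = 4237.
Σwᵢyᵢ = 50·15 + 450·3 + 80·13 + 7·5 = 3175.
x* = 4237/587 = 7.22, y* = 3175/587 = 5.41.

(7.22, 5.41)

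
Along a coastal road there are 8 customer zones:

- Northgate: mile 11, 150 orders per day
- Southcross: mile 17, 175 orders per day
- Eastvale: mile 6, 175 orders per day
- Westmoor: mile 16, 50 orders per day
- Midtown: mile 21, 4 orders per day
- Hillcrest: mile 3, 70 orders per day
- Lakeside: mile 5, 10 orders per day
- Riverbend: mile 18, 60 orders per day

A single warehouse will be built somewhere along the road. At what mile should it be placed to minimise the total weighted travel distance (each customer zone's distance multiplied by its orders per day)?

x = 11

For a sum of weighted absolute distances on a line, the optimum is the weighted median (not the mean). Total weight W = 694; half-weight = 347.
Sort by position and accumulate weight:
  mile 3 (Hillcrest, w=70) → cum 70
  mile 5 (Lakeside, w=10) → cum 80
  mile 6 (Eastvale, w=175) → cum 255
  mile 11 (Northgate, w=150) → cum 405  ≥ 347 → median here
  mile 16 (Westmoor, w=50) → cum 455
  mile 17 (Southcross, w=175) → cum 630
  mile 18 (Riverbend, w=60) → cum 690
  mile 21 (Midtown, w=4) → cum 694
Optimal location: mile 11.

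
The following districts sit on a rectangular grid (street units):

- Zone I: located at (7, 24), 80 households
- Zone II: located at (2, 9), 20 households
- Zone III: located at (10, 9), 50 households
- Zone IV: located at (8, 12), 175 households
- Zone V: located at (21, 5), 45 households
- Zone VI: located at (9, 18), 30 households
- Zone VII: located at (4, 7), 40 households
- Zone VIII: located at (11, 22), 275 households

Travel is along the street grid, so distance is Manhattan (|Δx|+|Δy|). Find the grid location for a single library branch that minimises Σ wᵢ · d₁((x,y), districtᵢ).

(10, 18)

Manhattan distance separates: Σwᵢ(|x−xᵢ|+|y−yᵢ|) = Σwᵢ|x−xᵢ| + Σwᵢ|y−yᵢ|, so x and y are optimised independently as 1-D weighted medians.
Total weight W = 715; half = 357.5.
x-coordinate, sorted with cumulative weight:
  x=2 (Zone II, w=20) cum 20
  x=4 (Zone VII, w=40) cum 60
  x=7 (Zone I, w=80) cum 140
  x=8 (Zone IV, w=175) cum 315
  x=9 (Zone VI, w=30) cum 345
  x=10 (Zone III, w=50) cum 395  ← median
  x=11 (Zone VIII, w=275) cum 670
  x=21 (Zone V, w=45) cum 715
⇒ x* = 10
y-coordinate, sorted with cumulative weight:
  y=5 (Zone V, w=45) cum 45
  y=7 (Zone VII, w=40) cum 85
  y=9 (Zone II, w=20) cum 105
  y=9 (Zone III, w=50) cum 155
  y=12 (Zone IV, w=175) cum 330
  y=18 (Zone VI, w=30) cum 360  ← median
  y=22 (Zone VIII, w=275) cum 635
  y=24 (Zone I, w=80) cum 715
⇒ y* = 18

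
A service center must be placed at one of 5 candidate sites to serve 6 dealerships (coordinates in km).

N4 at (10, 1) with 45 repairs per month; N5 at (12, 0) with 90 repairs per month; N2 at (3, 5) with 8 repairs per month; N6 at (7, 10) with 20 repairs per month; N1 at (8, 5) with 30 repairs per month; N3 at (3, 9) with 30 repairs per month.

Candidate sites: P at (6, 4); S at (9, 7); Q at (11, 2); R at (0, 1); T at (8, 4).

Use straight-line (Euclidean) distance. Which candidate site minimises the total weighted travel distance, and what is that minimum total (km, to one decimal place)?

Q, total 958.3 km

Total weighted distance at each candidate:
  P (6, 4): total = 1263.0
  S (9, 7): total = 1338.7
  Q (11, 2): total = 958.3
  R (0, 1): total = 2326.4
  T (8, 4): total = 1075.9
Minimum is at Q with total 958.3 km.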